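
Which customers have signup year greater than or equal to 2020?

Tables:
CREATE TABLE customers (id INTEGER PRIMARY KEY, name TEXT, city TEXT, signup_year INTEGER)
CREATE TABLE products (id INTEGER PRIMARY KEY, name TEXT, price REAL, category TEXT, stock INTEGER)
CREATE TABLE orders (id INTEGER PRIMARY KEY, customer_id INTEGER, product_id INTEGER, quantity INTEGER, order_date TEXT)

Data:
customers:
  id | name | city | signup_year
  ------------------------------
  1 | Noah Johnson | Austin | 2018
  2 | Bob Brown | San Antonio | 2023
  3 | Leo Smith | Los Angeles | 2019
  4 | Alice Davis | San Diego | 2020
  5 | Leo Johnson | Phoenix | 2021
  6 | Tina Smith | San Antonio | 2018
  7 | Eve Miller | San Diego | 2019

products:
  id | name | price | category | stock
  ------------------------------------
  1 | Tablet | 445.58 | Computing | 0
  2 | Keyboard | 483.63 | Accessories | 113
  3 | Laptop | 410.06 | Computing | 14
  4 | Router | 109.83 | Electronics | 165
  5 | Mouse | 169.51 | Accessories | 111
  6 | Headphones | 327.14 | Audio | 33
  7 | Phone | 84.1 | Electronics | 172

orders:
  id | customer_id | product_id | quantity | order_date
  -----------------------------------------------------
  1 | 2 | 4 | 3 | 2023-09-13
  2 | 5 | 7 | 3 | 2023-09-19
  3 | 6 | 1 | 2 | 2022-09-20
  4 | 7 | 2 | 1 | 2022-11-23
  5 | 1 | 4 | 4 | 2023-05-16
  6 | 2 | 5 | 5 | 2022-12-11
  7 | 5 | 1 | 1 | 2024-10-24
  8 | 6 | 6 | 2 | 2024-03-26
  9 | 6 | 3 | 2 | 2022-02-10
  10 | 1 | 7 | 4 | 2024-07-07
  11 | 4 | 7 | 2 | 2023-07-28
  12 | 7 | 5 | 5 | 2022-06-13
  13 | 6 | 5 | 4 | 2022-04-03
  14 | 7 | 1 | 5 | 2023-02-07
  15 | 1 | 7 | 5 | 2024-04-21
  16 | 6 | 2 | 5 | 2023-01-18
SELECT name, signup_year FROM customers WHERE signup_year >= 2020

Execution result:
name | signup_year
Bob Brown | 2023
Alice Davis | 2020
Leo Johnson | 2021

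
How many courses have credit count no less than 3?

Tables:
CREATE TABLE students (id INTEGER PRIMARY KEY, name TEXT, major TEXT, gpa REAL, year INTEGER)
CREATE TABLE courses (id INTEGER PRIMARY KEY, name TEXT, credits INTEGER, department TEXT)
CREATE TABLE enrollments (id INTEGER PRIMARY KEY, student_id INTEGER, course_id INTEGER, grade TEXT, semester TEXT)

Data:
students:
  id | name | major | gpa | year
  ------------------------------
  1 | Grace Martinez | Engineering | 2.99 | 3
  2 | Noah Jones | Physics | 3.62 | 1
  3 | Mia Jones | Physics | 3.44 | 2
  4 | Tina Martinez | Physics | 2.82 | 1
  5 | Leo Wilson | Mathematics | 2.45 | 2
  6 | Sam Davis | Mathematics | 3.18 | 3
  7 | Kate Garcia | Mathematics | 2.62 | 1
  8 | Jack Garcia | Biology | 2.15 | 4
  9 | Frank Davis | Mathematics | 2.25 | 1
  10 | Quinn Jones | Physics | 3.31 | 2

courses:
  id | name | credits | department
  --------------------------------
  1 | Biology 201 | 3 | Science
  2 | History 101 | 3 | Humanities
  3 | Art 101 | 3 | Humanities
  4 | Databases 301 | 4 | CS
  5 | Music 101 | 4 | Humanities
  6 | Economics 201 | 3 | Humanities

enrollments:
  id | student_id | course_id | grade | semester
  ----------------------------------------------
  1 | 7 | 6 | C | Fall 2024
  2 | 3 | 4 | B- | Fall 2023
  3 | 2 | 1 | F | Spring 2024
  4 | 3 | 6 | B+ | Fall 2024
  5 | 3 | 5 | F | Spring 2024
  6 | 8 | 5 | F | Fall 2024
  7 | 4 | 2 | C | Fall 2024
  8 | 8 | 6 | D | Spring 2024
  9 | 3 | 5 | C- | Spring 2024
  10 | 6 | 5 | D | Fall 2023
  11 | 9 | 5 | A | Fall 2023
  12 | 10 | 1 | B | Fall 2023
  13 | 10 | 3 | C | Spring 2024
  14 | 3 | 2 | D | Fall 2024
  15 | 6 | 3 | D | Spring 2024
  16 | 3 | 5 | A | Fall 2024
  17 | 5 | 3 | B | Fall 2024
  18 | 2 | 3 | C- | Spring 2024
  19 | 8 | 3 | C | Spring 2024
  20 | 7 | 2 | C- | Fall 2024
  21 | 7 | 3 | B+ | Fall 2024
SELECT COUNT(*) FROM courses WHERE credits >= 3

Execution result:
6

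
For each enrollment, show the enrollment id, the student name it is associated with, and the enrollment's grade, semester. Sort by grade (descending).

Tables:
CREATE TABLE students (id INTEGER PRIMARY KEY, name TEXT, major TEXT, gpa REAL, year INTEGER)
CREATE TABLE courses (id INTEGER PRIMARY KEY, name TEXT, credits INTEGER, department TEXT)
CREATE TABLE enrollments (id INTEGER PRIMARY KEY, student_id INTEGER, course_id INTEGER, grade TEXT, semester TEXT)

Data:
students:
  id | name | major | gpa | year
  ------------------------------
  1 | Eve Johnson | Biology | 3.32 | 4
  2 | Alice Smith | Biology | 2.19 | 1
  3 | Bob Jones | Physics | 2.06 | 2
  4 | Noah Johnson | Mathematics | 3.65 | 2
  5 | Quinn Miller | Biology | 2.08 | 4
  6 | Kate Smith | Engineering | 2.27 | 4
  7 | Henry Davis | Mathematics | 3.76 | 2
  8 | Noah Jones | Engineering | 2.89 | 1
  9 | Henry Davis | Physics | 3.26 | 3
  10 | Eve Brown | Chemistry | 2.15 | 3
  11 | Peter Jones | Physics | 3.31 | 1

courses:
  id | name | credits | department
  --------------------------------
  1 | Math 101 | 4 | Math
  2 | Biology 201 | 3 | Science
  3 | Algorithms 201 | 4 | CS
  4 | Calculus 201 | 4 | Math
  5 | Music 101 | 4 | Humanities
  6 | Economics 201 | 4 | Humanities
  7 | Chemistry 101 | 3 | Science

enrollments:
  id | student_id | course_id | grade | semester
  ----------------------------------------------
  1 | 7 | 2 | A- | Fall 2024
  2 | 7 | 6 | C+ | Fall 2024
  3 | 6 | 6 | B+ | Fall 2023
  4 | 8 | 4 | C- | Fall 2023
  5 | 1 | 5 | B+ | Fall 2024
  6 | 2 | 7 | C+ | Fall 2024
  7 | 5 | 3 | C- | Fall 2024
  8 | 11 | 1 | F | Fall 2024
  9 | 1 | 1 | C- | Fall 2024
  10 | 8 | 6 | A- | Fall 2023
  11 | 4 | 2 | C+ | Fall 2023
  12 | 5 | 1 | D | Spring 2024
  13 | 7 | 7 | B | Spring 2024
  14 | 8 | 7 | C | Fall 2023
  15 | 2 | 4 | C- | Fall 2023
SELECT c.id, p.name AS student, c.grade, c.semester FROM enrollments c JOIN students p ON c.student_id = p.id ORDER BY c.grade DESC

Execution result:
id | student | grade | semester
8 | Peter Jones | F | Fall 2024
12 | Quinn Miller | D | Spring 2024
4 | Noah Jones | C- | Fall 2023
7 | Quinn Miller | C- | Fall 2024
9 | Eve Johnson | C- | Fall 2024
15 | Alice Smith | C- | Fall 2023
2 | Henry Davis | C+ | Fall 2024
6 | Alice Smith | C+ | Fall 2024
11 | Noah Johnson | C+ | Fall 2023
14 | Noah Jones | C | Fall 2023
3 | Kate Smith | B+ | Fall 2023
5 | Eve Johnson | B+ | Fall 2024
13 | Henry Davis | B | Spring 2024
1 | Henry Davis | A- | Fall 2024
10 | Noah Jones | A- | Fall 2023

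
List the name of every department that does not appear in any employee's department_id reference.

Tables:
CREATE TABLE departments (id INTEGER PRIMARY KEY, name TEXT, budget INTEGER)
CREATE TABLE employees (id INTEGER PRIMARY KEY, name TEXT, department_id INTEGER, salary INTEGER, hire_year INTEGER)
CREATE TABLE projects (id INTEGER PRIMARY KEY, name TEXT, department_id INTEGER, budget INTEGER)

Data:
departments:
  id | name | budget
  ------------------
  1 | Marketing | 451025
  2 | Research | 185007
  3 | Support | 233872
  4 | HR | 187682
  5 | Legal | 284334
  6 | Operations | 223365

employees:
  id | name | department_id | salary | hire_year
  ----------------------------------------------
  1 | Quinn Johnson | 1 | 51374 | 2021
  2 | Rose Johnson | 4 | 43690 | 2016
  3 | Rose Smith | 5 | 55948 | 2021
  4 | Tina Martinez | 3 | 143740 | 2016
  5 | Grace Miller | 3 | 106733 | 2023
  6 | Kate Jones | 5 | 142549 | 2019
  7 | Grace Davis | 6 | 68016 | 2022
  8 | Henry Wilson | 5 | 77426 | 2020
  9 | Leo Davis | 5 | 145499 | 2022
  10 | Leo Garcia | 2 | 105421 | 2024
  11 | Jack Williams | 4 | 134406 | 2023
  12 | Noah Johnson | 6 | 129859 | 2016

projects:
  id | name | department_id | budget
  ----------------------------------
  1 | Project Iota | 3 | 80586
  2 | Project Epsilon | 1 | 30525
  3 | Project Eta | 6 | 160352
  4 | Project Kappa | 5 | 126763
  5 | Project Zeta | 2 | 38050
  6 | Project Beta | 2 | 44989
SELECT p.name FROM departments p LEFT JOIN employees c ON c.department_id = p.id WHERE c.id IS NULL

Execution result:
(no rows)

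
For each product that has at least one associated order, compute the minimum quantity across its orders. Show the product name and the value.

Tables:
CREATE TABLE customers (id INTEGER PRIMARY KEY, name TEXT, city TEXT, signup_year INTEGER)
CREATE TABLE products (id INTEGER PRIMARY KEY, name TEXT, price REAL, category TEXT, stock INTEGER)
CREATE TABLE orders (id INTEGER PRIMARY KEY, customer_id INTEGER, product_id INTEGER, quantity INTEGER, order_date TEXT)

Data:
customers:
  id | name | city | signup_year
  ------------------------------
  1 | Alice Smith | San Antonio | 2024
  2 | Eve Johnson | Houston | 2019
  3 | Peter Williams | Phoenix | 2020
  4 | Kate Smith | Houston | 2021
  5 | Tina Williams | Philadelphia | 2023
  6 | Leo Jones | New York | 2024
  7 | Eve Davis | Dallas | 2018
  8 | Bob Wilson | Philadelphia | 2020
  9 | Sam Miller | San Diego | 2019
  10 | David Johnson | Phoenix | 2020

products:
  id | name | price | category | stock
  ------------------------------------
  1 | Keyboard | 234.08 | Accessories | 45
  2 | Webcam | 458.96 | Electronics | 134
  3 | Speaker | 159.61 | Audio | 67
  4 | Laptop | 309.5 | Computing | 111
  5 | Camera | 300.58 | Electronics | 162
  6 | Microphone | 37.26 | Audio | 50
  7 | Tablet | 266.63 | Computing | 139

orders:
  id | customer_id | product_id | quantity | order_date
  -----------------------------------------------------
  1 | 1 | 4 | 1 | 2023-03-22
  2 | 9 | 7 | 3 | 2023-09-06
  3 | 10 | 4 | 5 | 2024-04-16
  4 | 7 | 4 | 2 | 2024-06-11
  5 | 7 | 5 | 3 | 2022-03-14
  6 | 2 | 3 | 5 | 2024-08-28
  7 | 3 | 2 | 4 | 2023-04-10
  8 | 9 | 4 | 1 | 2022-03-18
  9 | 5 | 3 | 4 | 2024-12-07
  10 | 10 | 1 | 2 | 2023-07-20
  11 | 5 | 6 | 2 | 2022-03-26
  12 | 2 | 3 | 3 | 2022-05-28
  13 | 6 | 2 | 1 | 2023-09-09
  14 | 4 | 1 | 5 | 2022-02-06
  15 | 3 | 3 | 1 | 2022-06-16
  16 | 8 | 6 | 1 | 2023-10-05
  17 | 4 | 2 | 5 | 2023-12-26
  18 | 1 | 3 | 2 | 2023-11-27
SELECT p.name, MIN(c.quantity) AS min_quantity FROM orders c JOIN products p ON c.product_id = p.id GROUP BY p.id, p.name

Execution result:
name | min_quantity
Keyboard | 2
Webcam | 1
Speaker | 1
Laptop | 1
Camera | 3
Microphone | 1
Tablet | 3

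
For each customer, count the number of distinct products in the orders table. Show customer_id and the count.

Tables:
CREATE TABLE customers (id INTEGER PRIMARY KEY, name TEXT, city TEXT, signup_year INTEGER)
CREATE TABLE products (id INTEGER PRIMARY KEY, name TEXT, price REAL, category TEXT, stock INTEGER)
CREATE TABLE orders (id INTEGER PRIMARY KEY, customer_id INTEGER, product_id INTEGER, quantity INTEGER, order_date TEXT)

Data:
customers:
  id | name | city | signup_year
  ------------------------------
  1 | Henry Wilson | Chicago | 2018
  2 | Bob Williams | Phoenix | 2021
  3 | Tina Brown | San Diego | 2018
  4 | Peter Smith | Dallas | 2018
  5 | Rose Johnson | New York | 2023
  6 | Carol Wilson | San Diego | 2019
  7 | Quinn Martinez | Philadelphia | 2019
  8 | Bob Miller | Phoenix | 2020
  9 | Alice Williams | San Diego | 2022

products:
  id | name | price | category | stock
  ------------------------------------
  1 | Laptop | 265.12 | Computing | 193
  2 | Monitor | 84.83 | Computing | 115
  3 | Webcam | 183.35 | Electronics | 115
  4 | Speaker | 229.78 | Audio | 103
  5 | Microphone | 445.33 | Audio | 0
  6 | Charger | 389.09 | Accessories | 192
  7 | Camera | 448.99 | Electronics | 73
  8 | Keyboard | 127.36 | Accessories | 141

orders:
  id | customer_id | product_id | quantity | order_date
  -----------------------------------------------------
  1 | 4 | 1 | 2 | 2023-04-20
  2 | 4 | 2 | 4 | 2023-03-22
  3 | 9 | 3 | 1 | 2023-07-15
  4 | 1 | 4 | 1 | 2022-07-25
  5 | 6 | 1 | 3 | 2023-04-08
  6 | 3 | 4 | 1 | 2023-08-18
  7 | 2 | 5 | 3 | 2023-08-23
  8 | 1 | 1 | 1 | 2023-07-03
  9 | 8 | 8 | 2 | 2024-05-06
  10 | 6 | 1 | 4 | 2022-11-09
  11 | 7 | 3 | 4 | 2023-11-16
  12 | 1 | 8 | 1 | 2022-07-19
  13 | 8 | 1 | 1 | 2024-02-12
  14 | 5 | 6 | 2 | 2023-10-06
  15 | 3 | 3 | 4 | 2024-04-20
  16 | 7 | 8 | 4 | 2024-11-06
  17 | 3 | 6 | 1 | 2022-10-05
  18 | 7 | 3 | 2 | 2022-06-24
SELECT customer_id, COUNT(DISTINCT product_id) AS distinct_product_count FROM orders GROUP BY customer_id

Execution result:
customer_id | distinct_product_count
1 | 3
2 | 1
3 | 3
4 | 2
5 | 1
6 | 1
7 | 2
8 | 2
9 | 1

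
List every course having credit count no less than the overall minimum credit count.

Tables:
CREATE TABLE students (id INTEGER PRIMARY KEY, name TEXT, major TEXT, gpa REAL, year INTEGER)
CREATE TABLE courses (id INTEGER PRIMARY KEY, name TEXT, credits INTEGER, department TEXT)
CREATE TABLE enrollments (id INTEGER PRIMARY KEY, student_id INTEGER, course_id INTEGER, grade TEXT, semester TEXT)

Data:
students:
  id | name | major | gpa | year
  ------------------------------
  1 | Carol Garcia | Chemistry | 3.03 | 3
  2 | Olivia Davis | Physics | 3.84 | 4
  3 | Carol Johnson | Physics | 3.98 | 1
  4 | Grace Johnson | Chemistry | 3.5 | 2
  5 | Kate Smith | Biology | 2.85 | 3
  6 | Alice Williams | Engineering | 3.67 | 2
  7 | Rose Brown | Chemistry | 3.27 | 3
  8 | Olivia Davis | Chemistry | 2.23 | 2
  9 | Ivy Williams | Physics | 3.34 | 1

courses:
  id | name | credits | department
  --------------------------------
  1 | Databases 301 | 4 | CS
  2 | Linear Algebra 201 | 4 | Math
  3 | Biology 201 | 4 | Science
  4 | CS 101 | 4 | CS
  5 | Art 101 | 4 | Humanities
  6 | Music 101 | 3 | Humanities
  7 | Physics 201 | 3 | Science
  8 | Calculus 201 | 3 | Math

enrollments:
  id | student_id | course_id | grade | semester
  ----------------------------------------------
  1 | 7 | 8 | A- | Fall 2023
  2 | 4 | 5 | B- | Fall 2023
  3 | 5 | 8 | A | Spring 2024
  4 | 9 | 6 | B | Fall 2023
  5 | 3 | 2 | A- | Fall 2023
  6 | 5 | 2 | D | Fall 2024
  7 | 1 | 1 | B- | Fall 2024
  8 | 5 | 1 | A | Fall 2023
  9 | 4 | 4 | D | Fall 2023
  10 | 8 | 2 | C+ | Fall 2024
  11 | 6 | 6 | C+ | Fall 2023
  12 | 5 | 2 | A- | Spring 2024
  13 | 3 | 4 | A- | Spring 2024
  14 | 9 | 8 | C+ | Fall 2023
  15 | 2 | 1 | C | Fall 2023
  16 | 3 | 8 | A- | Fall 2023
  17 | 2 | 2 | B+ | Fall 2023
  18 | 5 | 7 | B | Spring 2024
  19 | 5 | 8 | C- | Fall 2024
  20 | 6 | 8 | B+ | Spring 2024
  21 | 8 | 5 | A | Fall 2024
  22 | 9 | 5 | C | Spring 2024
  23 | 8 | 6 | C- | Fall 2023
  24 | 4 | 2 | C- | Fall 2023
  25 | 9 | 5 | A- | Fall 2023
SELECT name, credits FROM courses WHERE credits >= (SELECT MIN(credits) FROM courses)

Execution result:
name | credits
Databases 301 | 4
Linear Algebra 201 | 4
Biology 201 | 4
CS 101 | 4
Art 101 | 4
Music 101 | 3
Physics 201 | 3
Calculus 201 | 3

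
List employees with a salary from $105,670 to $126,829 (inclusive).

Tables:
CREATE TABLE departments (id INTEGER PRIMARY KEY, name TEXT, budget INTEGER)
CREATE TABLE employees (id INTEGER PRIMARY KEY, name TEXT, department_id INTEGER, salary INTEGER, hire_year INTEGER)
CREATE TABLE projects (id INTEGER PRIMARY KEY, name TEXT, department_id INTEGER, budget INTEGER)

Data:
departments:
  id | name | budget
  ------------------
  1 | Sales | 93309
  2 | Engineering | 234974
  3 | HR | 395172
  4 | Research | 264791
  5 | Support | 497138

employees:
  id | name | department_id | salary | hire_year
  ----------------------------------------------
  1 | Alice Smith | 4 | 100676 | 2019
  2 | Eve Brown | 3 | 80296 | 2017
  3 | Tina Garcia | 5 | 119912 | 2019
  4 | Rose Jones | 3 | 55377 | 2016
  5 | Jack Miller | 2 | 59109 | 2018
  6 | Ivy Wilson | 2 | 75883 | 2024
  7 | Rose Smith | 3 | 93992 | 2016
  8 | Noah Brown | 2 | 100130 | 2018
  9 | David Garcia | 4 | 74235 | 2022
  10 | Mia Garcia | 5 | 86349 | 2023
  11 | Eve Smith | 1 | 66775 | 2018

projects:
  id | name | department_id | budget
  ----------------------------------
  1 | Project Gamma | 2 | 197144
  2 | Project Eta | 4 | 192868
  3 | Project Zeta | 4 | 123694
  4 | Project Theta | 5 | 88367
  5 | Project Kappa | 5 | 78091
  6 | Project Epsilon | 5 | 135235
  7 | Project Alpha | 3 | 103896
SELECT name, salary FROM employees WHERE salary BETWEEN 105670 AND 126829

Execution result:
name | salary
Tina Garcia | 119912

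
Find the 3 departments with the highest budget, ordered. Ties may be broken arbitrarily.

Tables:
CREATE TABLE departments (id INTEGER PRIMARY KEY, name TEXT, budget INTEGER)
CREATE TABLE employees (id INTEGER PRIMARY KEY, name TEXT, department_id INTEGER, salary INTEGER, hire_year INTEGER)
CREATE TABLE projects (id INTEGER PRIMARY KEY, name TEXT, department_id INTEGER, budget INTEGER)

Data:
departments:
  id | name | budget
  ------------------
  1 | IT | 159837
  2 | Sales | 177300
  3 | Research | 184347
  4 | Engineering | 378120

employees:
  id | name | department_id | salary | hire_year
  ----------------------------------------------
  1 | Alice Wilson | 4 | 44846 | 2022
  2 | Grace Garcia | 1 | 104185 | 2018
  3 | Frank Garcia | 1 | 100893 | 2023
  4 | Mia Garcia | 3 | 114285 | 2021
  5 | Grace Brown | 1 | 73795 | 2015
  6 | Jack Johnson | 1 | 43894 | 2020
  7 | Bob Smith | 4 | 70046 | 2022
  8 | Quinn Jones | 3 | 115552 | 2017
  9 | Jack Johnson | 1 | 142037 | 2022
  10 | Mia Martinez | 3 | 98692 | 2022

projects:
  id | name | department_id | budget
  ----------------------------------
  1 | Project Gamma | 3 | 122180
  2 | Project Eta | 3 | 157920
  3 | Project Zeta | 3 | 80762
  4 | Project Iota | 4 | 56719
SELECT name, budget FROM departments ORDER BY budget DESC LIMIT 3

Execution result:
name | budget
Engineering | 378120
Research | 184347
Sales | 177300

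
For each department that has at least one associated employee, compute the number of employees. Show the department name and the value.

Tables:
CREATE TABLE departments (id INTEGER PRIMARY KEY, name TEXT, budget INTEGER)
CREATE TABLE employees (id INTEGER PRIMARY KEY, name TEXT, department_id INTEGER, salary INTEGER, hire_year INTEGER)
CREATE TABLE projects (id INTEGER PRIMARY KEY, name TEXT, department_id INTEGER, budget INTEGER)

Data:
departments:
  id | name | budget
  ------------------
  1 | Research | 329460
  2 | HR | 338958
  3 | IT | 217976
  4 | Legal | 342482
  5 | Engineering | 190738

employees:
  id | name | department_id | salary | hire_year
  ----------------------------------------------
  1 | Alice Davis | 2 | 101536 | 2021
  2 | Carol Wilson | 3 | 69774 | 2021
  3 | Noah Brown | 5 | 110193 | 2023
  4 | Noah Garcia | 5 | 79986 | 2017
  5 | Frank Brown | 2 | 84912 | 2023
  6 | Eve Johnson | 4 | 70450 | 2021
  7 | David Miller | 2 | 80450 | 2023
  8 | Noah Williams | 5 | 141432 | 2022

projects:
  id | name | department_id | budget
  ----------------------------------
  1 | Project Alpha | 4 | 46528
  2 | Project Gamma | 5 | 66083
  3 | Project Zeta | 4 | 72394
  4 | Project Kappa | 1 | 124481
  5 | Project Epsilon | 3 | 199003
SELECT p.name, COUNT(*) AS n FROM employees c JOIN departments p ON c.department_id = p.id GROUP BY p.id, p.name

Execution result:
name | n
HR | 3
IT | 1
Legal | 1
Engineering | 3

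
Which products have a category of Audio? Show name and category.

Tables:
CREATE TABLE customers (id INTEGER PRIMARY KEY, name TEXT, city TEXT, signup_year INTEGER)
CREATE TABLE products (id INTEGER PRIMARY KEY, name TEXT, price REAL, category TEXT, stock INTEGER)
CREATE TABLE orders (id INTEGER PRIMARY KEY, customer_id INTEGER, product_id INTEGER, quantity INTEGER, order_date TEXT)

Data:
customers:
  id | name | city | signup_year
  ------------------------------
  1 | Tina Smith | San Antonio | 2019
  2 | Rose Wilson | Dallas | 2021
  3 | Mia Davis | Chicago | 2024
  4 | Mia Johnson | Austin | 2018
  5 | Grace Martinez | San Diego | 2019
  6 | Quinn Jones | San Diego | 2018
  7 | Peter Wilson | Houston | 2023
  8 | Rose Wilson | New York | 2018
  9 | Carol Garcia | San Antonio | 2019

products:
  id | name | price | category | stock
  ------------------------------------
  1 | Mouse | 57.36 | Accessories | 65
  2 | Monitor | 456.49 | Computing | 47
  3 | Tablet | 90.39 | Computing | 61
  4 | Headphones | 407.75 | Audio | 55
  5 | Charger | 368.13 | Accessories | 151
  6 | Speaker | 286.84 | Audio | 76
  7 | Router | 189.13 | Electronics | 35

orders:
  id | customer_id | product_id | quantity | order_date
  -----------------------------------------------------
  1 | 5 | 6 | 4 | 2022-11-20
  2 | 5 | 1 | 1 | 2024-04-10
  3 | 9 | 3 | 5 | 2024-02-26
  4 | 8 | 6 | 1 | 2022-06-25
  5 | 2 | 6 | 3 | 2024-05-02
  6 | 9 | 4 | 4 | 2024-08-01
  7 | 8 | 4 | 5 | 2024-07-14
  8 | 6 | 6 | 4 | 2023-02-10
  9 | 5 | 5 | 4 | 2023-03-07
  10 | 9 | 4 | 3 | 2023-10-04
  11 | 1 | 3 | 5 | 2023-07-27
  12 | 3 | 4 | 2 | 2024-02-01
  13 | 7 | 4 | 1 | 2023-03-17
SELECT name, category FROM products WHERE category = 'Audio'

Execution result:
name | category
Headphones | Audio
Speaker | Audio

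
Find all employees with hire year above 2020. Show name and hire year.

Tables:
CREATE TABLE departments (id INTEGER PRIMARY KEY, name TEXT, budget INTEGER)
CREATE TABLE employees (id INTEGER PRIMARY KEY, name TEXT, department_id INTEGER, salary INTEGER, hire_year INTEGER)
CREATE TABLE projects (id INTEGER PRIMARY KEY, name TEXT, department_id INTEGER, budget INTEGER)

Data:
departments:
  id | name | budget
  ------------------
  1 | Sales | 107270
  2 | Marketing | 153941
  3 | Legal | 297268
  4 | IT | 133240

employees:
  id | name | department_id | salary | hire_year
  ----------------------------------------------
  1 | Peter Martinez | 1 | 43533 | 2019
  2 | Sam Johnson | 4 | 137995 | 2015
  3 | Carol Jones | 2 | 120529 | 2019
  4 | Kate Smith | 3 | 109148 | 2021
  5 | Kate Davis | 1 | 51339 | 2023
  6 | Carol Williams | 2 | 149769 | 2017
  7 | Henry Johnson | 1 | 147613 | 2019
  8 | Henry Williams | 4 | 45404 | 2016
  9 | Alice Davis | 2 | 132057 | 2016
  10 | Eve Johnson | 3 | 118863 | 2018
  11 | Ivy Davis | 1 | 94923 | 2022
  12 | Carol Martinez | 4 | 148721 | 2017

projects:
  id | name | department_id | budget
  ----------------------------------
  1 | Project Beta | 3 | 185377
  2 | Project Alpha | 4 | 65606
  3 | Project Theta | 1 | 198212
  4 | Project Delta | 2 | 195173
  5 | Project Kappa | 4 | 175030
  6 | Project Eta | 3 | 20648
SELECT name, hire_year FROM employees WHERE hire_year > 2020

Execution result:
name | hire_year
Kate Smith | 2021
Kate Davis | 2023
Ivy Davis | 2022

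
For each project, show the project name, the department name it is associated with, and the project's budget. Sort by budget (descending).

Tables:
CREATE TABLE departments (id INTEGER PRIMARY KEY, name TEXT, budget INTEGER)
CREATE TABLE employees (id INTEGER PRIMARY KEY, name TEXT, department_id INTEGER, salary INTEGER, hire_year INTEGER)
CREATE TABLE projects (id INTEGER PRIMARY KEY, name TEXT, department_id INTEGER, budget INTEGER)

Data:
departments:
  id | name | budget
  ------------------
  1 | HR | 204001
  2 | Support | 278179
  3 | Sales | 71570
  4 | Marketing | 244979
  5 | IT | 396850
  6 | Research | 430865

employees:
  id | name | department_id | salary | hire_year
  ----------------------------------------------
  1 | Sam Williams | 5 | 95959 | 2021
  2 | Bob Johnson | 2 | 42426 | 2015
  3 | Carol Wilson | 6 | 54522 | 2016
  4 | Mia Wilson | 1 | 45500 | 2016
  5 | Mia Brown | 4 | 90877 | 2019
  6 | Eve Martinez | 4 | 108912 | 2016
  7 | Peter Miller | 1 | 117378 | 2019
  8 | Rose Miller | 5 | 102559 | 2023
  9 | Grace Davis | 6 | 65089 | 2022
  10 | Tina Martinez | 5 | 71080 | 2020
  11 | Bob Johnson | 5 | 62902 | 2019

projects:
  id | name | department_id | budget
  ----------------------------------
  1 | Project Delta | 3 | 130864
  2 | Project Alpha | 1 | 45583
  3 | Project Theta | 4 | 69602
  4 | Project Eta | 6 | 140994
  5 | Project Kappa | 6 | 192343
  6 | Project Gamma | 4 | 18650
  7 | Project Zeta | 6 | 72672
SELECT c.name, p.name AS department, c.budget FROM projects c JOIN departments p ON c.department_id = p.id ORDER BY c.budget DESC

Execution result:
name | department | budget
Project Kappa | Research | 192343
Project Eta | Research | 140994
Project Delta | Sales | 130864
Project Zeta | Research | 72672
Project Theta | Marketing | 69602
Project Alpha | HR | 45583
Project Gamma | Marketing | 18650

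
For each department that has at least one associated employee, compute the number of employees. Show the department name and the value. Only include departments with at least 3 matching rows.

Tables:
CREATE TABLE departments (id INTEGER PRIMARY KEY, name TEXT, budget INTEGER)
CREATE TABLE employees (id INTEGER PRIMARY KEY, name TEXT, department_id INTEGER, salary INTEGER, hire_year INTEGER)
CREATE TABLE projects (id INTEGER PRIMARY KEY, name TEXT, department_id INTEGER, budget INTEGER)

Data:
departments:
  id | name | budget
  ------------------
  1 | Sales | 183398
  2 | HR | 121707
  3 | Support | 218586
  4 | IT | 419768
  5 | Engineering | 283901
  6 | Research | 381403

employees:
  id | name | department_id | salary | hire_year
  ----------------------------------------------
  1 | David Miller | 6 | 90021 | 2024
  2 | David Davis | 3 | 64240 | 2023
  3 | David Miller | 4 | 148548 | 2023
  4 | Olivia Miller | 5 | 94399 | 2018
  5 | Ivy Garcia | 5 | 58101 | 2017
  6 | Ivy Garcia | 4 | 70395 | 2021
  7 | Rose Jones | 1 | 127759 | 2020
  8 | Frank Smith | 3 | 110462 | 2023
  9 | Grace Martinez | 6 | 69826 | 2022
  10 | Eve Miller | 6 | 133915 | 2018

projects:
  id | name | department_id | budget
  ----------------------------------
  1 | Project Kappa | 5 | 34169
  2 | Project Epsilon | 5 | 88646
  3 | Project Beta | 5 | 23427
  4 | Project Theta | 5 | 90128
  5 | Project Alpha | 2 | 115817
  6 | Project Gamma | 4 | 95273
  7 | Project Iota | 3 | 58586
SELECT p.name, COUNT(*) AS n FROM employees c JOIN departments p ON c.department_id = p.id GROUP BY p.id, p.name HAVING COUNT(*) >= 3

Execution result:
name | n
Research | 3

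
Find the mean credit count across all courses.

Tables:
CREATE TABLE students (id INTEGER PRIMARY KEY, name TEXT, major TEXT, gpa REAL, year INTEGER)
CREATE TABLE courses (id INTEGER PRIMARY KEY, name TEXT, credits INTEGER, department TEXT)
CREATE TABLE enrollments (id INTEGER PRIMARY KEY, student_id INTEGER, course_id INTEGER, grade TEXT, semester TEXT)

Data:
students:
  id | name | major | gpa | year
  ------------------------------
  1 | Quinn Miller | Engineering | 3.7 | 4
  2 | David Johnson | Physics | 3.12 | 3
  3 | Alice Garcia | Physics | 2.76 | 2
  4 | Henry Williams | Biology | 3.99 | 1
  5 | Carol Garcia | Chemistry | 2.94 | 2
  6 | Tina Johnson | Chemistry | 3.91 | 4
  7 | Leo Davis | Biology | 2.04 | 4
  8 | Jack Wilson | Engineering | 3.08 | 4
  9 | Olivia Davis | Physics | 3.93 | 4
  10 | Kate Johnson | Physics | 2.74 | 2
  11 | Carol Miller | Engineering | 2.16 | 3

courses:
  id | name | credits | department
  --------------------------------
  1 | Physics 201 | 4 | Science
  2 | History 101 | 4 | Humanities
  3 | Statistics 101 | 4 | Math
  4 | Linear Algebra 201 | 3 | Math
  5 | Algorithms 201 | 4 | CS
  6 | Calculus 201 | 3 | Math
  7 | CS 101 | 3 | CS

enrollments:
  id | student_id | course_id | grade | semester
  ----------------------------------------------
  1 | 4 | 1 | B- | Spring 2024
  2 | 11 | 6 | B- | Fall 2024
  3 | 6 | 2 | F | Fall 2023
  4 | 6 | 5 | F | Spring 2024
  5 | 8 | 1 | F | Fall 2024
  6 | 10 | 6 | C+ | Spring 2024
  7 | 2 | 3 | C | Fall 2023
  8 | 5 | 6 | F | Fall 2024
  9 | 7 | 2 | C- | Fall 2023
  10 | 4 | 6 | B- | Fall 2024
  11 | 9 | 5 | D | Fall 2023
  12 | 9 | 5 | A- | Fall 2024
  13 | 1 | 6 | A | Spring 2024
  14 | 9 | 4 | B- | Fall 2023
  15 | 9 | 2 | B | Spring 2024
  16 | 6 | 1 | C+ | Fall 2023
SELECT AVG(credits) FROM courses

Execution result:
3.57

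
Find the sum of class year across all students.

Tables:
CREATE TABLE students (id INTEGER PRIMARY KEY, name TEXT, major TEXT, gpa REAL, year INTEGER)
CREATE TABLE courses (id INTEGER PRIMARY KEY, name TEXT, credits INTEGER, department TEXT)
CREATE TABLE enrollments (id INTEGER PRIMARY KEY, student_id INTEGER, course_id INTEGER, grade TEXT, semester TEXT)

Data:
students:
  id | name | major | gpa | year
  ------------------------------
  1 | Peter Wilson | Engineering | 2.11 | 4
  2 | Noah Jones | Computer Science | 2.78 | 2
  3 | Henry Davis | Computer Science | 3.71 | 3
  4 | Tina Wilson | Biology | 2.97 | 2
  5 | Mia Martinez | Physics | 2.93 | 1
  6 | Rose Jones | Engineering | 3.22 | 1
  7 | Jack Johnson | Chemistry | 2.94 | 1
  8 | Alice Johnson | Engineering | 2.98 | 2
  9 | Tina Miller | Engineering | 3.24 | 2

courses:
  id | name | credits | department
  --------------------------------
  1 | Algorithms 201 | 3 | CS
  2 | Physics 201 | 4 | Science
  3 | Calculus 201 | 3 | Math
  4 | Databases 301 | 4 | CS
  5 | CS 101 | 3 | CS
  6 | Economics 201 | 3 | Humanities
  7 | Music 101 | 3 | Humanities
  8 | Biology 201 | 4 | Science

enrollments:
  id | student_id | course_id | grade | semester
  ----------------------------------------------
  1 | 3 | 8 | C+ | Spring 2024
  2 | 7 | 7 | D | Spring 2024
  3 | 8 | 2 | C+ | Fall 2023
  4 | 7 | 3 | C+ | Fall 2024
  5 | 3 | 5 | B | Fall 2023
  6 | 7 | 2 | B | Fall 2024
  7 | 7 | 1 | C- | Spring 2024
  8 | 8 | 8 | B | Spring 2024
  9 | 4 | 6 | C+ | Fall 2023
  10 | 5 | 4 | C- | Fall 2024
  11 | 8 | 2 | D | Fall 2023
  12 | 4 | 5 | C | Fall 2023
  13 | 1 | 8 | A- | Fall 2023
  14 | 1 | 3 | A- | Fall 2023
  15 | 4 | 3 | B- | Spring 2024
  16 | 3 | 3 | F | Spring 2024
SELECT SUM(year) FROM students

Execution result:
18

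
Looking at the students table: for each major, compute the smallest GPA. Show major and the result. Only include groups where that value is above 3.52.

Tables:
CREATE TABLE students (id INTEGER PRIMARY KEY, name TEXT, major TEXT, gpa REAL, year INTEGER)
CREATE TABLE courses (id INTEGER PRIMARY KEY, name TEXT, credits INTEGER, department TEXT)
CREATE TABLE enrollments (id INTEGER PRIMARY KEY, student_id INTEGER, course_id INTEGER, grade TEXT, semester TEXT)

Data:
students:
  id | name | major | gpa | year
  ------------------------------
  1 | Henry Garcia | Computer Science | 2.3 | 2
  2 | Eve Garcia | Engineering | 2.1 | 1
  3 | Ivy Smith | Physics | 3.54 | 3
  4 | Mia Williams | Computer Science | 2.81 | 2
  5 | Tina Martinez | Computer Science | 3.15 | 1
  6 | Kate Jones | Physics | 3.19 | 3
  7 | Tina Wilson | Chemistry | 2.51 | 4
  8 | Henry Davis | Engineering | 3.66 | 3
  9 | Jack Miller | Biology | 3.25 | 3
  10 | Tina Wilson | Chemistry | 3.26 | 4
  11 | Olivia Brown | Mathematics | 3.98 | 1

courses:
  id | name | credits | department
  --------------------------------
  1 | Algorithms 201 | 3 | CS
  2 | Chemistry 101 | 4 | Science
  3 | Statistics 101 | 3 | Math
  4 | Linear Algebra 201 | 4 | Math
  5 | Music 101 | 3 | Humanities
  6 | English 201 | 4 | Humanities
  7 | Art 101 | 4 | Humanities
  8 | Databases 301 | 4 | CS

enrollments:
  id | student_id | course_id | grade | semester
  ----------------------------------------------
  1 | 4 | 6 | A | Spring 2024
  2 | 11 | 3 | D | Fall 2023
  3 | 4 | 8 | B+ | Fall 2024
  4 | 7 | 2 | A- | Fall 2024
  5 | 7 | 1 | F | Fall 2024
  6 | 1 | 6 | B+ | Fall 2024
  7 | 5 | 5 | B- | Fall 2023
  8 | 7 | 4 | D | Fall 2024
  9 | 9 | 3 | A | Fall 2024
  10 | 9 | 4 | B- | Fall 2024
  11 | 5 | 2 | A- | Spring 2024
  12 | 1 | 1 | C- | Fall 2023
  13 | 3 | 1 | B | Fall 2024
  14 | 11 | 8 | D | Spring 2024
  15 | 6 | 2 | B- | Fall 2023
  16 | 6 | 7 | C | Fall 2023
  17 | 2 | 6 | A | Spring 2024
SELECT major, MIN(gpa) AS min_gpa FROM students GROUP BY major HAVING MIN(gpa) > 3.52

Execution result:
major | min_gpa
Mathematics | 3.98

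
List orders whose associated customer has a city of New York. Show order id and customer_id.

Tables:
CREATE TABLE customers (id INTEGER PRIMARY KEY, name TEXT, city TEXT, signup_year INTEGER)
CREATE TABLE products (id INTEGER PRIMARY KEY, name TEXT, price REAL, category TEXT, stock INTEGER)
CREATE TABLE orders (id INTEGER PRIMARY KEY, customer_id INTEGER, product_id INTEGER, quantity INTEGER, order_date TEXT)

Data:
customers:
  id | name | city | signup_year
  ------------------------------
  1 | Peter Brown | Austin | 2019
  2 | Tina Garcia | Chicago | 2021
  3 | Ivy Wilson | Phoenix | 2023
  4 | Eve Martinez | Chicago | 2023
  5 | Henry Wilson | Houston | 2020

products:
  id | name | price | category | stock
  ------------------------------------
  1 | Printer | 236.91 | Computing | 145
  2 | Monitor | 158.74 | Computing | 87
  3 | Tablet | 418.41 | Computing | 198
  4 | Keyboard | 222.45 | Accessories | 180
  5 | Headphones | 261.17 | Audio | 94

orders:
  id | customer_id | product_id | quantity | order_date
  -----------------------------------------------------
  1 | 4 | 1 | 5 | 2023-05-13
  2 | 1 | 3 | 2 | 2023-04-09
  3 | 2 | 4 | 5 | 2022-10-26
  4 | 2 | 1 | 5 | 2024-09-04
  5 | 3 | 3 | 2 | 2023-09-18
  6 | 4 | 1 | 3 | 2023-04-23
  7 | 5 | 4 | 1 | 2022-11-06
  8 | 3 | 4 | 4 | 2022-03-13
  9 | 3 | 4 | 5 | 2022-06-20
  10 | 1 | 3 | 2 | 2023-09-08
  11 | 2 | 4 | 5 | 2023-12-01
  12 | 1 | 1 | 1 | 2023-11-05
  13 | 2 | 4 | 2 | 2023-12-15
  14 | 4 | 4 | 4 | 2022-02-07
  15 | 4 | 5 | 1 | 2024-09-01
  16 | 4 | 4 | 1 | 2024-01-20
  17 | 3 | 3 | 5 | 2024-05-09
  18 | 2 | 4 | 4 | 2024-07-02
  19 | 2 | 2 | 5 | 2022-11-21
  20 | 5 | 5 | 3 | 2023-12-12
SELECT id, customer_id FROM orders WHERE customer_id IN (SELECT id FROM customers WHERE city = 'New York')

Execution result:
(no rows)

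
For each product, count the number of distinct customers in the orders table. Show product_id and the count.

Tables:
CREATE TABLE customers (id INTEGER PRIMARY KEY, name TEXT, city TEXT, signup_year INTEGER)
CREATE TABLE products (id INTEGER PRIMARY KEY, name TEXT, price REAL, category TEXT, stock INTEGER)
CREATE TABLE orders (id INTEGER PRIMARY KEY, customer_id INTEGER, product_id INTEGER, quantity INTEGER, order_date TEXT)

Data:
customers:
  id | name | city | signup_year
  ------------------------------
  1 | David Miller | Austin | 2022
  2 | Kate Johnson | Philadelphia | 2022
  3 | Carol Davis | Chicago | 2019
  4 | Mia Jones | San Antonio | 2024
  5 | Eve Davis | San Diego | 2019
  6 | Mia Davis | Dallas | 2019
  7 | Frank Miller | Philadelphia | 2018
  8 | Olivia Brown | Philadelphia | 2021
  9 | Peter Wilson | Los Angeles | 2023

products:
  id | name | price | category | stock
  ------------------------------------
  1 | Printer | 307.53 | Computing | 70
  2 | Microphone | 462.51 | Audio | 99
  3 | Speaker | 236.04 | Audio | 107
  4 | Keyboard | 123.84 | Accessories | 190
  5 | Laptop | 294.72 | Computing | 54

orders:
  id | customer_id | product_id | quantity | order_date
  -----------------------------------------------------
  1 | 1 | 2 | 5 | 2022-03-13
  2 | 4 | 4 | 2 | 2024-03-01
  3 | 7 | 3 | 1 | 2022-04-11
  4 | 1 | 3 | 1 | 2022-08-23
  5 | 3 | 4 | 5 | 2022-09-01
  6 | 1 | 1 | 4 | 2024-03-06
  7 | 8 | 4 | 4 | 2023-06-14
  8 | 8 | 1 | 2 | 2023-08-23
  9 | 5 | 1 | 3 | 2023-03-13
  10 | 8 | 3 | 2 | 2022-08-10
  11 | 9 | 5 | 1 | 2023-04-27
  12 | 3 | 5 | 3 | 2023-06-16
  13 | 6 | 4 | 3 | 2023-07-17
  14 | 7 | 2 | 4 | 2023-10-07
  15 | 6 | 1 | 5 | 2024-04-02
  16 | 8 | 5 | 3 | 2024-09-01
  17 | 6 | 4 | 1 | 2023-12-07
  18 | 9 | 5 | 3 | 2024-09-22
SELECT product_id, COUNT(DISTINCT customer_id) AS distinct_customer_count FROM orders GROUP BY product_id

Execution result:
product_id | distinct_customer_count
1 | 4
2 | 2
3 | 3
4 | 4
5 | 3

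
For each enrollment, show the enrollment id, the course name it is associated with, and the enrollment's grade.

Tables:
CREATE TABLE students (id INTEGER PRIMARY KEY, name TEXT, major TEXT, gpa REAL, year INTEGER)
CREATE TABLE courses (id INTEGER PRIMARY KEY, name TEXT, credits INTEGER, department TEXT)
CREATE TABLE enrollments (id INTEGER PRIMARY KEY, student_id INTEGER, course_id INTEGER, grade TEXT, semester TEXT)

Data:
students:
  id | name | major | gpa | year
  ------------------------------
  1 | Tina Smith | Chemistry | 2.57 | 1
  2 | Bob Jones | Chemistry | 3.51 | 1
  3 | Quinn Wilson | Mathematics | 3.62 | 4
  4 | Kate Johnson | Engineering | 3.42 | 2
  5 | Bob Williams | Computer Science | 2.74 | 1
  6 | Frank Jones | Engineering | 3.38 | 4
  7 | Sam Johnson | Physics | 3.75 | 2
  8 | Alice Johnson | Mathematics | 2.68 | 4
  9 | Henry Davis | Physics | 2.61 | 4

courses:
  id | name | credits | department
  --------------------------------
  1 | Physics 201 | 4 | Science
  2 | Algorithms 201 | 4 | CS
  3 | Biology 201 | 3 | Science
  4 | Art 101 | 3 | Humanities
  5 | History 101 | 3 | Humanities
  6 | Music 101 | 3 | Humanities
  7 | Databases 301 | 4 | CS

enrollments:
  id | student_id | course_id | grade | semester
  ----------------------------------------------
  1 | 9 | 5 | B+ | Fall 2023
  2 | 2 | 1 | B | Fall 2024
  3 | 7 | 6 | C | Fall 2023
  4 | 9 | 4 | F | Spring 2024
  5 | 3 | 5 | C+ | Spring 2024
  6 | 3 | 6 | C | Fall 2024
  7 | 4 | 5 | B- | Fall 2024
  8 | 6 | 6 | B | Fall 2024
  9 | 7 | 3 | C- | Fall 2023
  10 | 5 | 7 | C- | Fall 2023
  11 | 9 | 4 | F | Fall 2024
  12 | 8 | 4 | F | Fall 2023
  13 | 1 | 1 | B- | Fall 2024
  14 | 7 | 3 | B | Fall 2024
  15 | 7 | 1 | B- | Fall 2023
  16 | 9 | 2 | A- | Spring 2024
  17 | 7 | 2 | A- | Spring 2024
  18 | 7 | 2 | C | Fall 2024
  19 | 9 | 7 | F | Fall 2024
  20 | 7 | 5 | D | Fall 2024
SELECT c.id, p.name AS course, c.grade FROM enrollments c JOIN courses p ON c.course_id = p.id

Execution result:
id | course | grade
1 | History 101 | B+
2 | Physics 201 | B
3 | Music 101 | C
4 | Art 101 | F
5 | History 101 | C+
6 | Music 101 | C
7 | History 101 | B-
8 | Music 101 | B
9 | Biology 201 | C-
10 | Databases 301 | C-
11 | Art 101 | F
12 | Art 101 | F
13 | Physics 201 | B-
14 | Biology 201 | B
15 | Physics 201 | B-
16 | Algorithms 201 | A-
17 | Algorithms 201 | A-
18 | Algorithms 201 | C
19 | Databases 301 | F
20 | History 101 | D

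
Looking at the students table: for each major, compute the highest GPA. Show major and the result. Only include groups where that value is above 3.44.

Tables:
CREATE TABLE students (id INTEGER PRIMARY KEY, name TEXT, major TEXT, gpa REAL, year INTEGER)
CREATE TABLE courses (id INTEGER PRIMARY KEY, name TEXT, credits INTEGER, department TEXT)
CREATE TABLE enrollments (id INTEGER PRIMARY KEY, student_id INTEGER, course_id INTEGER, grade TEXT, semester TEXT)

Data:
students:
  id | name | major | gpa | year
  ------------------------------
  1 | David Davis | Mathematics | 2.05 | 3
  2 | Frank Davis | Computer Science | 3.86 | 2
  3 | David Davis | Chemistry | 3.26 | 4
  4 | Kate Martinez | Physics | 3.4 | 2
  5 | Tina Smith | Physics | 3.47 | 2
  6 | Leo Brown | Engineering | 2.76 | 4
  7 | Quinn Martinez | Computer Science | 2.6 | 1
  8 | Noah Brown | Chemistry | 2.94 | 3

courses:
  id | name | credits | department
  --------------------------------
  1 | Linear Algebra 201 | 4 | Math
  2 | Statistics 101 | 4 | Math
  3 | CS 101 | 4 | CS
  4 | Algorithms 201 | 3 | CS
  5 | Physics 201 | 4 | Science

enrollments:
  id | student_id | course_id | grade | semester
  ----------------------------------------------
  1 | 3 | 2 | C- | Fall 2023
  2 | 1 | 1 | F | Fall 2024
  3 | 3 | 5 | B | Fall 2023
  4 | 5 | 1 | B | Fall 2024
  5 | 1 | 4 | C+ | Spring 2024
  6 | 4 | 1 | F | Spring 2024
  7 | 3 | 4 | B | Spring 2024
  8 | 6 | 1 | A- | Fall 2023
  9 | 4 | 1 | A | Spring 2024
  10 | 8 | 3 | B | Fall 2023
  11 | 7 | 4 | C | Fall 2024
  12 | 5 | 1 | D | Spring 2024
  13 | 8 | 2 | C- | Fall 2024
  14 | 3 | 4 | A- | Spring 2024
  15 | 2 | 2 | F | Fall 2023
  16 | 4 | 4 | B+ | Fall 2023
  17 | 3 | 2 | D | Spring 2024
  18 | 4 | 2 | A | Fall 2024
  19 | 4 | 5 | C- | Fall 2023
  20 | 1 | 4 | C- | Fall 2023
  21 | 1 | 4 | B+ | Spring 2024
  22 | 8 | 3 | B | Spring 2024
SELECT major, MAX(gpa) AS max_gpa FROM students GROUP BY major HAVING MAX(gpa) > 3.44

Execution result:
major | max_gpa
Computer Science | 3.86
Physics | 3.47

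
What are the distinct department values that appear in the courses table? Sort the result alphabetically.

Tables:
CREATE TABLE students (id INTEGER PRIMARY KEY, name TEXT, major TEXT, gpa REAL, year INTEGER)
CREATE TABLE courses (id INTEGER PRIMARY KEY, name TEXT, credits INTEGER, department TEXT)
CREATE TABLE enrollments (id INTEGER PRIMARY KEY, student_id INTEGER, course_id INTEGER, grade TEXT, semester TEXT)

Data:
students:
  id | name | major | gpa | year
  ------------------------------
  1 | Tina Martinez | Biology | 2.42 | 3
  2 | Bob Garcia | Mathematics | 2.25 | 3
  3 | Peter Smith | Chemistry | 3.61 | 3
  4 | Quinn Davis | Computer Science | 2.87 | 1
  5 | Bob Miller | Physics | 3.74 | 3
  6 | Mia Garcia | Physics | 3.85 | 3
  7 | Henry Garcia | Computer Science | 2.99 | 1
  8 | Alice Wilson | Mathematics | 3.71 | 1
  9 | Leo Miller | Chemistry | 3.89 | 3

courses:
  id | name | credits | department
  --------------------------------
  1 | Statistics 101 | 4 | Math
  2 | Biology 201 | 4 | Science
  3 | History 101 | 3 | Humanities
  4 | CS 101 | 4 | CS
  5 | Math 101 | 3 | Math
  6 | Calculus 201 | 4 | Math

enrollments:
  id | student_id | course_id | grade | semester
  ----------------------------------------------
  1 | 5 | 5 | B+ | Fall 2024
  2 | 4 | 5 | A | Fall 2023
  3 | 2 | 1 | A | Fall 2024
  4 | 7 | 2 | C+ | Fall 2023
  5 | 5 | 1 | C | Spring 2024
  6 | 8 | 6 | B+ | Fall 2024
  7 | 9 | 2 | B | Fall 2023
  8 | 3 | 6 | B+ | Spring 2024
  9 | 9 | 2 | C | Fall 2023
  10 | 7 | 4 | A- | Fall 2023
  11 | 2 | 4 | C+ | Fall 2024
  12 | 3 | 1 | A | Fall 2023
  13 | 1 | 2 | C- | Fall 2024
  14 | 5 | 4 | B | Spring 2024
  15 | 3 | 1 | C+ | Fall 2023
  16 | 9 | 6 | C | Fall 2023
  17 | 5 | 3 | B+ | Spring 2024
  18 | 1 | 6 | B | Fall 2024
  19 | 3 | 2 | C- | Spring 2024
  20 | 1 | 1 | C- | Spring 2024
SELECT DISTINCT department FROM courses ORDER BY department

Execution result:
department
CS
Humanities
Math
Science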